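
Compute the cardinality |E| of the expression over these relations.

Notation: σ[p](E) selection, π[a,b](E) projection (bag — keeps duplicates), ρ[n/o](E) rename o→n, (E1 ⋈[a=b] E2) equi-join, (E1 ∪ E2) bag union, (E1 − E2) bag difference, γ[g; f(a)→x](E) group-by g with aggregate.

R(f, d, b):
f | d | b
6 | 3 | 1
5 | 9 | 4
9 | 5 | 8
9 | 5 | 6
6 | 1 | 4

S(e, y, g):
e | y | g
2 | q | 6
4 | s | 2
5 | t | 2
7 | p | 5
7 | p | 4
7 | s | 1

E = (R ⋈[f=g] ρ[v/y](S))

Row counts bottom-up:
  R → 5
  S → 6
  ρ[v/y](S) → 6
  (R ⋈[f=g] ρ[v/y](S)) → 3

|E| = 3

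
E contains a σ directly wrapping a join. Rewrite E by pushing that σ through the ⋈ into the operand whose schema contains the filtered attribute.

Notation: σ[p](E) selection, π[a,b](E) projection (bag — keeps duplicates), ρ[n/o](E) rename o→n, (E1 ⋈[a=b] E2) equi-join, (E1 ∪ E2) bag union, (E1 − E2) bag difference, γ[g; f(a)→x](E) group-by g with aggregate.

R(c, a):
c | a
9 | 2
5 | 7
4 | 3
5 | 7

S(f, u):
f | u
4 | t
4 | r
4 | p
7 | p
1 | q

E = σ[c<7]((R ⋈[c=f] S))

σ filters on c, owned by the left side.
E' = (σ[c<7](R) ⋈[c=f] S)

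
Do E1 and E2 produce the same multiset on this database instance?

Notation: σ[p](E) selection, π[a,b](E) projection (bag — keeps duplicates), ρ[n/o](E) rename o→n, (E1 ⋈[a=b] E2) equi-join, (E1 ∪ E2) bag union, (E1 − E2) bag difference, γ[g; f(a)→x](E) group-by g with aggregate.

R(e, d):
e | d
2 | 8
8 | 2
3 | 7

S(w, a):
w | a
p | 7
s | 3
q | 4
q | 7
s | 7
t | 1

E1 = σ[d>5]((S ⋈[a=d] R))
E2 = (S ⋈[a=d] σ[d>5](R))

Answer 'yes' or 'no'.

E1 stepwise |·|:
  S → 6
  R → 3
  (S ⋈[a=d] R) → 3
  σ[d>5]((S ⋈[a=d] R)) → 3
E2 stepwise |·|:
  S → 6
  R → 3
  σ[d>5](R) → 2
  (S ⋈[a=d] σ[d>5](R)) → 3

E1 and E2 produce the same multiset:
w | a | e | d
p | 7 | 3 | 7
q | 7 | 3 | 7
s | 7 | 3 | 7

yes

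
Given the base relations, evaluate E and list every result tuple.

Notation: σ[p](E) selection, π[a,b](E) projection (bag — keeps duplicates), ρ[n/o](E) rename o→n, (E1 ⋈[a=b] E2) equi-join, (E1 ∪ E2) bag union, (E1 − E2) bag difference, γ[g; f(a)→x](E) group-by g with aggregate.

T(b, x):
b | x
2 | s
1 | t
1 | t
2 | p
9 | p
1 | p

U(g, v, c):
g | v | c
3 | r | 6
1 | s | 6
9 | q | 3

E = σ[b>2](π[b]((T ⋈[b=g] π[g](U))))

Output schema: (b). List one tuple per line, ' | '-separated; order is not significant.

Per-node cardinality:
  T → 6
  U → 3
  π[g](U) → 3
  (T ⋈[b=g] π[g](U)) → 4
  π[b]((T ⋈[b=g] π[g](U))) → 4
  σ[b>2](π[b]((T ⋈[b=g] π[g](U)))) → 1

== RESULT ==
b
9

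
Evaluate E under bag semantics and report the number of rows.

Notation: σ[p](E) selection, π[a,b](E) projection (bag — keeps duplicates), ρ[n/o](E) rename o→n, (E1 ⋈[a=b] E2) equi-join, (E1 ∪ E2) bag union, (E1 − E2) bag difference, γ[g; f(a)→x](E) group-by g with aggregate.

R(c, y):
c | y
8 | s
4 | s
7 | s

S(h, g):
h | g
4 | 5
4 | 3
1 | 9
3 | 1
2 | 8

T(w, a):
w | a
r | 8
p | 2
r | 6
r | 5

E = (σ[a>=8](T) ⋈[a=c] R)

Stepwise |·|:
  T → 4
  σ[a>=8](T) → 1
  R → 3
  (σ[a>=8](T) ⋈[a=c] R) → 1

|E| = 1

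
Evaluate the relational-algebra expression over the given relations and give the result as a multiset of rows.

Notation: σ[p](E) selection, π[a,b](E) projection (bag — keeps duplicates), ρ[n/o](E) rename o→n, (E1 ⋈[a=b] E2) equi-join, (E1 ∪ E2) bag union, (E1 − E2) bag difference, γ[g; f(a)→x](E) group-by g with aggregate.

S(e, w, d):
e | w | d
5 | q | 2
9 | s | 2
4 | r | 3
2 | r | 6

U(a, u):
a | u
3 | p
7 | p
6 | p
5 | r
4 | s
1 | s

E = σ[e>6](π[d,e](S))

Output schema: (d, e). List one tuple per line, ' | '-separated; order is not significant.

Stepwise |·|:
  S → 4
  π[d,e](S) → 4
  σ[e>6](π[d,e](S)) → 1

== RESULT ==
d | e
2 | 9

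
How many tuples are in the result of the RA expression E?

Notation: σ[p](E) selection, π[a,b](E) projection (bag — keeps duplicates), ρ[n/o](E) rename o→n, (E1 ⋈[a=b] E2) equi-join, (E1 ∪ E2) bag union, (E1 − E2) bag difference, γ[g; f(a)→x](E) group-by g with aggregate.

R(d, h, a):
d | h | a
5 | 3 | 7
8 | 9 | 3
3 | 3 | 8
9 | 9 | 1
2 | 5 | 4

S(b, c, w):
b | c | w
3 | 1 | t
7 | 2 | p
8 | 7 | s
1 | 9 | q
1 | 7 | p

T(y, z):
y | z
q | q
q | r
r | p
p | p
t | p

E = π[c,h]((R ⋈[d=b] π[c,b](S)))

Stepwise |·|:
  R → 5
  S → 5
  π[c,b](S) → 5
  (R ⋈[d=b] π[c,b](S)) → 2
  π[c,h]((R ⋈[d=b] π[c,b](S))) → 2

|E| = 2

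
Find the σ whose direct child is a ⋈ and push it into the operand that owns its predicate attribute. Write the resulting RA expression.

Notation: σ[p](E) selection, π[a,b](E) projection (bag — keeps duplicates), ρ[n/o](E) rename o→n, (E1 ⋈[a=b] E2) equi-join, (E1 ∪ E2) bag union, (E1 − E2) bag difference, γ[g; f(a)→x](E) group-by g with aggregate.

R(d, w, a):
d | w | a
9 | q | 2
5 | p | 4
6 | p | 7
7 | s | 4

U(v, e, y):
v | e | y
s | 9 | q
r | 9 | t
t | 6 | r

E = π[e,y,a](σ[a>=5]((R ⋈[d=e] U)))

σ filters on a, owned by the left side.
E' = π[e,y,a]((σ[a>=5](R) ⋈[d=e] U))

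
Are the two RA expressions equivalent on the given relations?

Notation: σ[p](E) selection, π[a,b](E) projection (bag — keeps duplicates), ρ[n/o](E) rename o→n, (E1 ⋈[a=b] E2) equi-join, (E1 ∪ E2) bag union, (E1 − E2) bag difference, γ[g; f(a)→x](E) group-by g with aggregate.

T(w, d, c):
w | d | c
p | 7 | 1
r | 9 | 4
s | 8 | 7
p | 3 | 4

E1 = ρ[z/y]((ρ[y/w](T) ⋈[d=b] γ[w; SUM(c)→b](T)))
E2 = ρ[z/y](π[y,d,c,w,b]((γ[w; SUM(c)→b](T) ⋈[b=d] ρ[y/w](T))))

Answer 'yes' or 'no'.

E1 subexpression sizes:
  T → 4
  ρ[y/w](T) → 4
  T → 4
  γ[w; SUM(c)→b](T) → 3
  (ρ[y/w](T) ⋈[d=b] γ[w; SUM(c)→b](T)) → 1
  ρ[z/y]((ρ[y/w](T) ⋈[d=b] γ[w; SUM(c)→b](T))) → 1
E2 subexpression sizes:
  T → 4
  γ[w; SUM(c)→b](T) → 3
  T → 4
  ρ[y/w](T) → 4
  (γ[w; SUM(c)→b](T) ⋈[b=d] ρ[y/w](T)) → 1
  π[y,d,c,w,b]((γ[w; SUM(c)→b](T) ⋈[b=d] ρ[y/w](T))) → 1
  ρ[z/y](π[y,d,c,w,b]((γ[w; SUM(c)→b](T) ⋈[b=d] ρ[y/w](T)))) → 1

E1 and E2 produce the same multiset:
z | d | c | w | b
p | 7 | 1 | s | 7

yes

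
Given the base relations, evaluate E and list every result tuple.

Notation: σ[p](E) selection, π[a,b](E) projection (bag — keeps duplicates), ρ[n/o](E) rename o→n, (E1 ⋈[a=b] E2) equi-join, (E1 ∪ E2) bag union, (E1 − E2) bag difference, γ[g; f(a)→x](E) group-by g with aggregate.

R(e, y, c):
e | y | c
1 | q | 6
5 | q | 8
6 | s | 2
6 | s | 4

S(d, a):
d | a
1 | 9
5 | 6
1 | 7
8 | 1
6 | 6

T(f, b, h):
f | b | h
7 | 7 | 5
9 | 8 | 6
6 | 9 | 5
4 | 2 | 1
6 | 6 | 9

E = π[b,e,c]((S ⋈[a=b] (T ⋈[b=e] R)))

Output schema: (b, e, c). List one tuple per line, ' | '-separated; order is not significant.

Row counts bottom-up:
  S → 5
  T → 5
  R → 4
  (T ⋈[b=e] R) → 2
  (S ⋈[a=b] (T ⋈[b=e] R)) → 4
  π[b,e,c]((S ⋈[a=b] (T ⋈[b=e] R))) → 4

== RESULT ==
b | e | c
6 | 6 | 2
6 | 6 | 2
6 | 6 | 4
6 | 6 | 4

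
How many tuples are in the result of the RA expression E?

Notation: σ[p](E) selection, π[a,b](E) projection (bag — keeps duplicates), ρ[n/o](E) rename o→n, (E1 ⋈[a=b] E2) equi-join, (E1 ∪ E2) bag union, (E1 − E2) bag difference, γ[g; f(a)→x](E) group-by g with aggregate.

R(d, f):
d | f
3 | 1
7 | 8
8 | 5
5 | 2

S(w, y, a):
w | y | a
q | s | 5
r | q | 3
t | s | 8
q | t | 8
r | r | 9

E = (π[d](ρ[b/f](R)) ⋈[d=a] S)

Stepwise |·|:
  R → 4
  ρ[b/f](R) → 4
  π[d](ρ[b/f](R)) → 4
  S → 5
  (π[d](ρ[b/f](R)) ⋈[d=a] S) → 4

|E| = 4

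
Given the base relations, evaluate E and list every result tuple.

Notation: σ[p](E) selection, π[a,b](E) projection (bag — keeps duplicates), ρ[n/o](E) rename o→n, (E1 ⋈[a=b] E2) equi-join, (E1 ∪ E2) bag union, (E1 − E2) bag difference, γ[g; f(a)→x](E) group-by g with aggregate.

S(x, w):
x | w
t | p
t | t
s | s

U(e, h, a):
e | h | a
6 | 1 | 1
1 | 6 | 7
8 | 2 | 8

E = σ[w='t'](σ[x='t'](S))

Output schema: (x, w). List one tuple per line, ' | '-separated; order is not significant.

Per-node cardinality:
  S → 3
  σ[x='t'](S) → 2
  σ[w='t'](σ[x='t'](S)) → 1

== RESULT ==
x | w
t | t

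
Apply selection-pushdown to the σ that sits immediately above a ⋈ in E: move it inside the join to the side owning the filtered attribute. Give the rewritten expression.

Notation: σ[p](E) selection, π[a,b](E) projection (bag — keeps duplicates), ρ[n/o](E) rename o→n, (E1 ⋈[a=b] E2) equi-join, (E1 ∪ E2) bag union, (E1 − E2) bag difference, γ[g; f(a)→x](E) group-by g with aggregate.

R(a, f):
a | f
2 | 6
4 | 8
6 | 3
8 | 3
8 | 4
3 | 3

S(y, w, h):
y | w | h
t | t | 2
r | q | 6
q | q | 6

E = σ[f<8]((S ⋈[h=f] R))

σ filters on f, owned by the right side.
E' = (S ⋈[h=f] σ[f<8](R))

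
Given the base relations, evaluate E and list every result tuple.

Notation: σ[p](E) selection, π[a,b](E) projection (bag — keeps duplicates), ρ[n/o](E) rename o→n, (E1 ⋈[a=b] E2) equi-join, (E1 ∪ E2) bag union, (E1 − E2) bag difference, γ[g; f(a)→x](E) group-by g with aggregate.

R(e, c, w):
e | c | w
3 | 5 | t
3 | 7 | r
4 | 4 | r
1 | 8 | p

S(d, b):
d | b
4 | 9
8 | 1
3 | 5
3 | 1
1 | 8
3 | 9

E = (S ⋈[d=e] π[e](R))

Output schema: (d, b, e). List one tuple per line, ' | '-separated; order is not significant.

Stepwise |·|:
  S → 6
  R → 4
  π[e](R) → 4
  (S ⋈[d=e] π[e](R)) → 8

== RESULT ==
d | b | e
1 | 8 | 1
3 | 1 | 3
3 | 1 | 3
3 | 5 | 3
3 | 5 | 3
3 | 9 | 3
3 | 9 | 3
4 | 9 | 4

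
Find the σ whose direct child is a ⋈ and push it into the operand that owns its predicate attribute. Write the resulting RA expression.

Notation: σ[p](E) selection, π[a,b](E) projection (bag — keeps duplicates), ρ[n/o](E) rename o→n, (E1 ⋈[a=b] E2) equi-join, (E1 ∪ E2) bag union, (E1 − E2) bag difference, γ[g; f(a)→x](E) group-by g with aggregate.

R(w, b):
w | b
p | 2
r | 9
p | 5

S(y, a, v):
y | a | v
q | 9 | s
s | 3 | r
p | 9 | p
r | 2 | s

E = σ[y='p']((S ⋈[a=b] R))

σ filters on y, owned by the left side.
E' = (σ[y='p'](S) ⋈[a=b] R)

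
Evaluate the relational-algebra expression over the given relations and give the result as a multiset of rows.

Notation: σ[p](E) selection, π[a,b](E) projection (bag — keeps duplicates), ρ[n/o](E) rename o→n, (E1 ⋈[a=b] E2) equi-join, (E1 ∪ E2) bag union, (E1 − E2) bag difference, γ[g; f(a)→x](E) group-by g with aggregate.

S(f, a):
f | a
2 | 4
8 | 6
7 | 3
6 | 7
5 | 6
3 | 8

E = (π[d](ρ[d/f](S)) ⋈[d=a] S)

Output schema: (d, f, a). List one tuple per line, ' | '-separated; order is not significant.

Per-node cardinality:
  S → 6
  ρ[d/f](S) → 6
  π[d](ρ[d/f](S)) → 6
  S → 6
  (π[d](ρ[d/f](S)) ⋈[d=a] S) → 5

== RESULT ==
d | f | a
3 | 7 | 3
6 | 5 | 6
6 | 8 | 6
7 | 6 | 7
8 | 3 | 8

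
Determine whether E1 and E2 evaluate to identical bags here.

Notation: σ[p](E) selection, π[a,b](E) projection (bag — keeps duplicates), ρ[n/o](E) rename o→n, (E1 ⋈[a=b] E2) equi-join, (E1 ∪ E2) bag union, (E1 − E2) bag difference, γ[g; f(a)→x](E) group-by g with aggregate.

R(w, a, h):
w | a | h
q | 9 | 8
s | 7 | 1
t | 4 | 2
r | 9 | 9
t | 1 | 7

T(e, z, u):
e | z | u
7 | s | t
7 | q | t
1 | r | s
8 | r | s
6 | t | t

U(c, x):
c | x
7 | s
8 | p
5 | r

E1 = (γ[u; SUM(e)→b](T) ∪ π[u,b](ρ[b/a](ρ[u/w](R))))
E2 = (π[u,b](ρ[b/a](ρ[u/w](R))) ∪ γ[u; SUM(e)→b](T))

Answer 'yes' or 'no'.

E1 row counts bottom-up:
  T → 5
  γ[u; SUM(e)→b](T) → 2
  R → 5
  ρ[u/w](R) → 5
  ρ[b/a](ρ[u/w](R)) → 5
  π[u,b](ρ[b/a](ρ[u/w](R))) → 5
  (γ[u; SUM(e)→b](T) ∪ π[u,b](ρ[b/a](ρ[u/w](R)))) → 7
E2 row counts bottom-up:
  R → 5
  ρ[u/w](R) → 5
  ρ[b/a](ρ[u/w](R)) → 5
  π[u,b](ρ[b/a](ρ[u/w](R))) → 5
  T → 5
  γ[u; SUM(e)→b](T) → 2
  (π[u,b](ρ[b/a](ρ[u/w](R))) ∪ γ[u; SUM(e)→b](T)) → 7

E1 and E2 produce the same multiset:
u | b
q | 9
r | 9
s | 7
s | 9
t | 1
t | 4
t | 20

yes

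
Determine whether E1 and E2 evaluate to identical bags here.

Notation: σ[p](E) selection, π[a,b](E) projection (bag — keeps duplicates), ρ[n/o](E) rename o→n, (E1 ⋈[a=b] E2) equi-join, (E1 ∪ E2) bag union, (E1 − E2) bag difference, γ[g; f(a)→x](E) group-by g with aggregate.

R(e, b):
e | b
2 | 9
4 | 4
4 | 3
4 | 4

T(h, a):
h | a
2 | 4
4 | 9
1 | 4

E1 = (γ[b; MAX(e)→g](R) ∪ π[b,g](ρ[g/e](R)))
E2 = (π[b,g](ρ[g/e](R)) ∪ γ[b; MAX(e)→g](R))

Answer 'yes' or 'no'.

E1 row counts bottom-up:
  R → 4
  γ[b; MAX(e)→g](R) → 3
  R → 4
  ρ[g/e](R) → 4
  π[b,g](ρ[g/e](R)) → 4
  (γ[b; MAX(e)→g](R) ∪ π[b,g](ρ[g/e](R))) → 7
E2 row counts bottom-up:
  R → 4
  ρ[g/e](R) → 4
  π[b,g](ρ[g/e](R)) → 4
  R → 4
  γ[b; MAX(e)→g](R) → 3
  (π[b,g](ρ[g/e](R)) ∪ γ[b; MAX(e)→g](R)) → 7

E1 and E2 produce the same multiset:
b | g
3 | 4
3 | 4
4 | 4
4 | 4
4 | 4
9 | 2
9 | 2

yes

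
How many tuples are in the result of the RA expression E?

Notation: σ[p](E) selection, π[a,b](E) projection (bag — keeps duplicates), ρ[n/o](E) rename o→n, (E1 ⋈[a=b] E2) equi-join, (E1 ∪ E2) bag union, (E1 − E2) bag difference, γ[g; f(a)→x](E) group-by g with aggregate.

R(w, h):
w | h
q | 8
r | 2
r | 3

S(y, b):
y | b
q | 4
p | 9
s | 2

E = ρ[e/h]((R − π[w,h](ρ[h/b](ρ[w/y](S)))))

Stepwise |·|:
  R → 3
  S → 3
  ρ[w/y](S) → 3
  ρ[h/b](ρ[w/y](S)) → 3
  π[w,h](ρ[h/b](ρ[w/y](S))) → 3
  (R − π[w,h](ρ[h/b](ρ[w/y](S)))) → 3
  ρ[e/h]((R − π[w,h](ρ[h/b](ρ[w/y](S))))) → 3

|E| = 3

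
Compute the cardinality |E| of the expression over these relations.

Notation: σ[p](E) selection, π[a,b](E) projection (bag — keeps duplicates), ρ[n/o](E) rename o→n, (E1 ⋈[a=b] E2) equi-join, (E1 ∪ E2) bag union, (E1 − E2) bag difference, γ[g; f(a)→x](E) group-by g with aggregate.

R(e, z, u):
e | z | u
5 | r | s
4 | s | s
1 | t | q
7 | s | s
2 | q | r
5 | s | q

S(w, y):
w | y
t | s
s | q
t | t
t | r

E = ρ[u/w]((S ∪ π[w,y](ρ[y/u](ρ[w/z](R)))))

Subexpression sizes:
  S → 4
  R → 6
  ρ[w/z](R) → 6
  ρ[y/u](ρ[w/z](R)) → 6
  π[w,y](ρ[y/u](ρ[w/z](R))) → 6
  (S ∪ π[w,y](ρ[y/u](ρ[w/z](R)))) → 10
  ρ[u/w]((S ∪ π[w,y](ρ[y/u](ρ[w/z](R))))) → 10

|E| = 10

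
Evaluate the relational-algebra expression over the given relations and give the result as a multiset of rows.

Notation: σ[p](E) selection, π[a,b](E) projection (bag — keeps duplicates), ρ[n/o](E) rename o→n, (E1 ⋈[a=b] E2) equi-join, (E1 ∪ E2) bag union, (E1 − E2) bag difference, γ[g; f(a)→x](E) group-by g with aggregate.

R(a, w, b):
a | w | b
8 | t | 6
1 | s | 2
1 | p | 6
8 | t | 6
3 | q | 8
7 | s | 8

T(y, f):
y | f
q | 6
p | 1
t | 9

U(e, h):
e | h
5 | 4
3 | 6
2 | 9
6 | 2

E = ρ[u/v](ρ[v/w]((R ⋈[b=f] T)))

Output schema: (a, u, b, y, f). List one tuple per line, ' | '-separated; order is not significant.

Subexpression sizes:
  R → 6
  T → 3
  (R ⋈[b=f] T) → 3
  ρ[v/w]((R ⋈[b=f] T)) → 3
  ρ[u/v](ρ[v/w]((R ⋈[b=f] T))) → 3

== RESULT ==
a | u | b | y | f
1 | p | 6 | q | 6
8 | t | 6 | q | 6
8 | t | 6 | q | 6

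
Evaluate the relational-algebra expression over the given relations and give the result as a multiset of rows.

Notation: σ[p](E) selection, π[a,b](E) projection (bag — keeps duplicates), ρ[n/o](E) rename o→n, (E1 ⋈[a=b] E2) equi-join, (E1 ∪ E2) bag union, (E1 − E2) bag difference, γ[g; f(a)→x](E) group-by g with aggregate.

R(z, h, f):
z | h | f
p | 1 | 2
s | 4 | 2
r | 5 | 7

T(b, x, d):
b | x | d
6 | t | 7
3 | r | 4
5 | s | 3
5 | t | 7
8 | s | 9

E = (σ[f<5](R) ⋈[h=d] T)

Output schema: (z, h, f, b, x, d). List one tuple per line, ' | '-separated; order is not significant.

Subexpression sizes:
  R → 3
  σ[f<5](R) → 2
  T → 5
  (σ[f<5](R) ⋈[h=d] T) → 1

== RESULT ==
z | h | f | b | x | d
s | 4 | 2 | 3 | r | 4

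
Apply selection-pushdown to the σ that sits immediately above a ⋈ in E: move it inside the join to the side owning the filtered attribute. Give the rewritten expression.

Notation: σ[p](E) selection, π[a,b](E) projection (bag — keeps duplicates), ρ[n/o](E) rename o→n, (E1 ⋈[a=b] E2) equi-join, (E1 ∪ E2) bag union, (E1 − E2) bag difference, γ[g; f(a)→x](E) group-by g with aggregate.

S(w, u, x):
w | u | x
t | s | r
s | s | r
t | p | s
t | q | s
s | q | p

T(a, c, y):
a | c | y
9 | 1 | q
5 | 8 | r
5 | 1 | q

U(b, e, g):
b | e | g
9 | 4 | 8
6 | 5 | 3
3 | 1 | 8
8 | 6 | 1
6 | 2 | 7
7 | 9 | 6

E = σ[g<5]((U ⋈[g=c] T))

σ filters on g, owned by the left side.
E' = (σ[g<5](U) ⋈[g=c] T)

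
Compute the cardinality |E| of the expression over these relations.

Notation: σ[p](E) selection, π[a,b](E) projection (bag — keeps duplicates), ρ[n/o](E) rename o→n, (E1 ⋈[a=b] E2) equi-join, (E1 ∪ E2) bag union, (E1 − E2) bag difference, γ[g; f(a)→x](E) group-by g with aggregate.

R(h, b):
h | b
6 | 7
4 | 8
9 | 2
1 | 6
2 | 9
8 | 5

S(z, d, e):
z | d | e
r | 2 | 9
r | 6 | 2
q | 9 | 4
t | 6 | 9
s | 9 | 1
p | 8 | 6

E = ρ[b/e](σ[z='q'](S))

Stepwise |·|:
  S → 6
  σ[z='q'](S) → 1
  ρ[b/e](σ[z='q'](S)) → 1

|E| = 1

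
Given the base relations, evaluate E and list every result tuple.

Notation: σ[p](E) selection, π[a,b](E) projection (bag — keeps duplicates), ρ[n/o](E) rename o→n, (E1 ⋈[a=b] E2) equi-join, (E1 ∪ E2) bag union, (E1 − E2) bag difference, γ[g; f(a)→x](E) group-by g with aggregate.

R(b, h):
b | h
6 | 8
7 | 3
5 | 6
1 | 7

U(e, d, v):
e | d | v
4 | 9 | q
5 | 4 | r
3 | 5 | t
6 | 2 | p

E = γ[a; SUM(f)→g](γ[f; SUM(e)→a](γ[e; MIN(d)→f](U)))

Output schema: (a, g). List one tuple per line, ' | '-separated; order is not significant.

Row counts bottom-up:
  U → 4
  γ[e; MIN(d)→f](U) → 4
  γ[f; SUM(e)→a](γ[e; MIN(d)→f](U)) → 4
  γ[a; SUM(f)→g](γ[f; SUM(e)→a](γ[e; MIN(d)→f](U))) → 4

== RESULT ==
a | g
3 | 5
4 | 9
5 | 4
6 | 2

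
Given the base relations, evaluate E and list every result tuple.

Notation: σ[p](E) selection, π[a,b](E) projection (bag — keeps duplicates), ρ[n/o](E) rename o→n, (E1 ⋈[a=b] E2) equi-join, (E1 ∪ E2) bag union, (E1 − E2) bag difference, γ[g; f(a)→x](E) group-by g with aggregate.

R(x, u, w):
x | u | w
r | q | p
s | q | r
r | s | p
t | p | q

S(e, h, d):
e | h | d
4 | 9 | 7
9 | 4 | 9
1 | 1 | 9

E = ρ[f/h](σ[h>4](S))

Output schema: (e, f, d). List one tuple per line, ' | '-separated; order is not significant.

Per-node cardinality:
  S → 3
  σ[h>4](S) → 1
  ρ[f/h](σ[h>4](S)) → 1

== RESULT ==
e | f | d
4 | 9 | 7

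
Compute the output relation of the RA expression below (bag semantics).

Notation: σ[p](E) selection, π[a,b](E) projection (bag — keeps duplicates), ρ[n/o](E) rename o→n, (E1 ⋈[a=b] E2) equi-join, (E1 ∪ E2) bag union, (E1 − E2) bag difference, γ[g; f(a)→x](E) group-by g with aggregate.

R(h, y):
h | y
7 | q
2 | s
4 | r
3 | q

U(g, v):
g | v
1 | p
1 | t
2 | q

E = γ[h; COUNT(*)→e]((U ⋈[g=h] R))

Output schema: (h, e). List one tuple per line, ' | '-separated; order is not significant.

Stepwise |·|:
  U → 3
  R → 4
  (U ⋈[g=h] R) → 1
  γ[h; COUNT(*)→e]((U ⋈[g=h] R)) → 1

== RESULT ==
h | e
2 | 1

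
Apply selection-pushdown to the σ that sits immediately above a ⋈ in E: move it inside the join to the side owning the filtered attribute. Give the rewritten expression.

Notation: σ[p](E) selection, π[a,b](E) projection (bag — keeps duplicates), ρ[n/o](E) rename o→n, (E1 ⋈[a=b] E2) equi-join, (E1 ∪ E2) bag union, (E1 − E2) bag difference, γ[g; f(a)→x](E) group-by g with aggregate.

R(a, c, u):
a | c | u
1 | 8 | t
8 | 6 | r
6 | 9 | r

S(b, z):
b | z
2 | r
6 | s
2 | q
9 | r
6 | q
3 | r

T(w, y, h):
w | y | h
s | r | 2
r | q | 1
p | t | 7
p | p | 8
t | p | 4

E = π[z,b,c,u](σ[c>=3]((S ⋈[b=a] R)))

σ filters on c, owned by the right side.
E' = π[z,b,c,u]((S ⋈[b=a] σ[c>=3](R)))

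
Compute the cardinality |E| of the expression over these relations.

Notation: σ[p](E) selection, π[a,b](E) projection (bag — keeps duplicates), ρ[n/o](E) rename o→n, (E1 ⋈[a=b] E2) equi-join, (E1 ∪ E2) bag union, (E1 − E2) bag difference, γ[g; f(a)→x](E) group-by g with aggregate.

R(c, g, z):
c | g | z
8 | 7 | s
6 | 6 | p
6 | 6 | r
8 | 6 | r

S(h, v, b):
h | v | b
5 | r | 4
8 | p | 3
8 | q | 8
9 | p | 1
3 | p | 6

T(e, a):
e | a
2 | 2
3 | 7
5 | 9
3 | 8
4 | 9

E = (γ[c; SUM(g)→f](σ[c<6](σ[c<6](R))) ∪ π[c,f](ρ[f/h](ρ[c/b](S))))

Subexpression sizes:
  R → 4
  σ[c<6](R) → 0
  σ[c<6](σ[c<6](R)) → 0
  γ[c; SUM(g)→f](σ[c<6](σ[c<6](R))) → 0
  S → 5
  ρ[c/b](S) → 5
  ρ[f/h](ρ[c/b](S)) → 5
  π[c,f](ρ[f/h](ρ[c/b](S))) → 5
  (γ[c; SUM(g)→f](σ[c<6](σ[c<6](R))) ∪ π[c,f](ρ[f/h](ρ[c/b](S)))) → 5

|E| = 5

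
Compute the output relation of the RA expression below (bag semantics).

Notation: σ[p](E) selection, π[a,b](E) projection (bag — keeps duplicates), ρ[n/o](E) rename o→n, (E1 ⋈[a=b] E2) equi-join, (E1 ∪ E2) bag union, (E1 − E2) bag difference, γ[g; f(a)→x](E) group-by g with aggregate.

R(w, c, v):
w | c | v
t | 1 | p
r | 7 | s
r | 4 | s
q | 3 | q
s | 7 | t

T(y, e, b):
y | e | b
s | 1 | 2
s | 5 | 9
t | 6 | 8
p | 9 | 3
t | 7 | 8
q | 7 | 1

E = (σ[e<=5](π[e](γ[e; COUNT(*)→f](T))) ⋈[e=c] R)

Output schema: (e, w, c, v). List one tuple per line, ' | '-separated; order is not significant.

Stepwise |·|:
  T → 6
  γ[e; COUNT(*)→f](T) → 5
  π[e](γ[e; COUNT(*)→f](T)) → 5
  σ[e<=5](π[e](γ[e; COUNT(*)→f](T))) → 2
  R → 5
  (σ[e<=5](π[e](γ[e; COUNT(*)→f](T))) ⋈[e=c] R) → 1

== RESULT ==
e | w | c | v
1 | t | 1 | p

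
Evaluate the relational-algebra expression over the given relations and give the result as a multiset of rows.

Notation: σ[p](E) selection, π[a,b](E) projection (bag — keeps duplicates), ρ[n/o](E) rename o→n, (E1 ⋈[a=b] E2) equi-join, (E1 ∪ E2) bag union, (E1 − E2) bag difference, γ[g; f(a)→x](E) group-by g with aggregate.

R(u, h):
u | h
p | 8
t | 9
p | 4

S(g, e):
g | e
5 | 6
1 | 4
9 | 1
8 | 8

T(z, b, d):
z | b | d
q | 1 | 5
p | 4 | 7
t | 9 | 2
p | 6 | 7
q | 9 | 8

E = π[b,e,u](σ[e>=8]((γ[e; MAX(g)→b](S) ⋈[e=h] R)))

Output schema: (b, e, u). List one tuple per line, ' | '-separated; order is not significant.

Stepwise |·|:
  S → 4
  γ[e; MAX(g)→b](S) → 4
  R → 3
  (γ[e; MAX(g)→b](S) ⋈[e=h] R) → 2
  σ[e>=8]((γ[e; MAX(g)→b](S) ⋈[e=h] R)) → 1
  π[b,e,u](σ[e>=8]((γ[e; MAX(g)→b](S) ⋈[e=h] R))) → 1

== RESULT ==
b | e | u
8 | 8 | p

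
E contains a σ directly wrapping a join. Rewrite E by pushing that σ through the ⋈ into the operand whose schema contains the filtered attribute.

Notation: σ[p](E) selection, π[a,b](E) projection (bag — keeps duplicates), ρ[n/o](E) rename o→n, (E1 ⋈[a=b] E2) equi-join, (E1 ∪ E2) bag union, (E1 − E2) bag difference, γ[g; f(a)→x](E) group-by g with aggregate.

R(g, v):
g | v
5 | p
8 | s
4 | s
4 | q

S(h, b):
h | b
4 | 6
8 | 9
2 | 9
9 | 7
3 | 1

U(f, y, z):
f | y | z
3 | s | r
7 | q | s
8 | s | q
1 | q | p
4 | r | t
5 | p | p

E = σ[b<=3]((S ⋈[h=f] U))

σ filters on b, owned by the left side.
E' = (σ[b<=3](S) ⋈[h=f] U)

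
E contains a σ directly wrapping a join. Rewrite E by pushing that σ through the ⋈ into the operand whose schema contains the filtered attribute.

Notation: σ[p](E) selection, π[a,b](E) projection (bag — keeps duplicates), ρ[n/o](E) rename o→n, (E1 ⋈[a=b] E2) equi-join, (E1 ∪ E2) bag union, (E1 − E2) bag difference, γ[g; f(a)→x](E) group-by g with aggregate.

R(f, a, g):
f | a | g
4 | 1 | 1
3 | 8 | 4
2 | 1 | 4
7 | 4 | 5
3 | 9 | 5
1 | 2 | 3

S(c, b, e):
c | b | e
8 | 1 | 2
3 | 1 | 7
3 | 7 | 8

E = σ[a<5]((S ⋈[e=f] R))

σ filters on a, owned by the right side.
E' = (S ⋈[e=f] σ[a<5](R))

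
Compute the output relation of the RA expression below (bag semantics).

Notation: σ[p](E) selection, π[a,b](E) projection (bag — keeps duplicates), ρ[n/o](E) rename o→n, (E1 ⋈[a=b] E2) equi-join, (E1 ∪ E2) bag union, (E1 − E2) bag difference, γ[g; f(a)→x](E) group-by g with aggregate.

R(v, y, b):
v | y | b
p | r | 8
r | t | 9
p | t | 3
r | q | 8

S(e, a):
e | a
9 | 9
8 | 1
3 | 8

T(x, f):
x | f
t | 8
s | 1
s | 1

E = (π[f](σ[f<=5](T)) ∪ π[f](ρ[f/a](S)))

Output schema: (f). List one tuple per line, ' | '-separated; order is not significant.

Per-node cardinality:
  T → 3
  σ[f<=5](T) → 2
  π[f](σ[f<=5](T)) → 2
  S → 3
  ρ[f/a](S) → 3
  π[f](ρ[f/a](S)) → 3
  (π[f](σ[f<=5](T)) ∪ π[f](ρ[f/a](S))) → 5

== RESULT ==
f
1
1
1
8
9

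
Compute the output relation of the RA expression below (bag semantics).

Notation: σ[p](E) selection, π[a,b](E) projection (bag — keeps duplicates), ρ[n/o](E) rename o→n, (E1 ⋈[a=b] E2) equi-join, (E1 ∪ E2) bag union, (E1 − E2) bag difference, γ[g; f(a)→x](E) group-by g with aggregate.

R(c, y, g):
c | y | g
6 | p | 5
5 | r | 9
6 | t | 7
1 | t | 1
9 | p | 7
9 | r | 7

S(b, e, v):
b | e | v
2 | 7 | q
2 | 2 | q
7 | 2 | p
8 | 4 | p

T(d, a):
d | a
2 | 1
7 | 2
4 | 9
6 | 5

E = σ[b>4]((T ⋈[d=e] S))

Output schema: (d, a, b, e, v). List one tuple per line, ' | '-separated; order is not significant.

Row counts bottom-up:
  T → 4
  S → 4
  (T ⋈[d=e] S) → 4
  σ[b>4]((T ⋈[d=e] S)) → 2

== RESULT ==
d | a | b | e | v
2 | 1 | 7 | 2 | p
4 | 9 | 8 | 4 | p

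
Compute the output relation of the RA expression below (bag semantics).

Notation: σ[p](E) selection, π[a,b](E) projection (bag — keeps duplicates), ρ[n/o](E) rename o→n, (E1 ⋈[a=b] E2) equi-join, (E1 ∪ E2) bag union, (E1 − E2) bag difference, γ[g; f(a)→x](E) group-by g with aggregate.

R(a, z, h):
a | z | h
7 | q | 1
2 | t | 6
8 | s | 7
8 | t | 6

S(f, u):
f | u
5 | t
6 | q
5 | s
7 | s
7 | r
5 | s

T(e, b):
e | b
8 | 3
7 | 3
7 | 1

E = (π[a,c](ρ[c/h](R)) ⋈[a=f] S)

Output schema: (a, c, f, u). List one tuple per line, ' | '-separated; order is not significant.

Stepwise |·|:
  R → 4
  ρ[c/h](R) → 4
  π[a,c](ρ[c/h](R)) → 4
  S → 6
  (π[a,c](ρ[c/h](R)) ⋈[a=f] S) → 2

== RESULT ==
a | c | f | u
7 | 1 | 7 | r
7 | 1 | 7 | s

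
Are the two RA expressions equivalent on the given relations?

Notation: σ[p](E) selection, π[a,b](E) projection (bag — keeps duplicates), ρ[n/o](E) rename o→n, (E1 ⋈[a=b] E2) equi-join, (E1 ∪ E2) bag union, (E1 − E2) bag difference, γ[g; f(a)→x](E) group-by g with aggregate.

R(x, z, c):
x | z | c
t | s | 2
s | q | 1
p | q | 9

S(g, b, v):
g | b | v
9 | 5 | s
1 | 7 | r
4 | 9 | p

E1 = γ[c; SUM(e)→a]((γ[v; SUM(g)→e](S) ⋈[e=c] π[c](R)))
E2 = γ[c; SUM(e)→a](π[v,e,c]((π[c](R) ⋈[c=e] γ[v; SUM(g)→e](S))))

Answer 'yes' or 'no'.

E1 stepwise |·|:
  S → 3
  γ[v; SUM(g)→e](S) → 3
  R → 3
  π[c](R) → 3
  (γ[v; SUM(g)→e](S) ⋈[e=c] π[c](R)) → 2
  γ[c; SUM(e)→a]((γ[v; SUM(g)→e](S) ⋈[e=c] π[c](R))) → 2
E2 stepwise |·|:
  R → 3
  π[c](R) → 3
  S → 3
  γ[v; SUM(g)→e](S) → 3
  (π[c](R) ⋈[c=e] γ[v; SUM(g)→e](S)) → 2
  π[v,e,c]((π[c](R) ⋈[c=e] γ[v; SUM(g)→e](S))) → 2
  γ[c; SUM(e)→a](π[v,e,c]((π[c](R) ⋈[c=e] γ[v; SUM(g)→e](S)))) → 2

E1 and E2 produce the same multiset:
c | a
1 | 1
9 | 9

yes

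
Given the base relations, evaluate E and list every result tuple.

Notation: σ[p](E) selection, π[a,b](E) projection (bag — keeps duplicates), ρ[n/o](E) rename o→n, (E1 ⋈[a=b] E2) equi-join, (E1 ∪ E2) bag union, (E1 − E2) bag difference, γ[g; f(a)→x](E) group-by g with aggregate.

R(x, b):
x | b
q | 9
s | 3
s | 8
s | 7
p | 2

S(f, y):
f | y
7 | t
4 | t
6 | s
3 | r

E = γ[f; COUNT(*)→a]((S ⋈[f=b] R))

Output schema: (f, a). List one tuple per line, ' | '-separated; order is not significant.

Stepwise |·|:
  S → 4
  R → 5
  (S ⋈[f=b] R) → 2
  γ[f; COUNT(*)→a]((S ⋈[f=b] R)) → 2

== RESULT ==
f | a
3 | 1
7 | 1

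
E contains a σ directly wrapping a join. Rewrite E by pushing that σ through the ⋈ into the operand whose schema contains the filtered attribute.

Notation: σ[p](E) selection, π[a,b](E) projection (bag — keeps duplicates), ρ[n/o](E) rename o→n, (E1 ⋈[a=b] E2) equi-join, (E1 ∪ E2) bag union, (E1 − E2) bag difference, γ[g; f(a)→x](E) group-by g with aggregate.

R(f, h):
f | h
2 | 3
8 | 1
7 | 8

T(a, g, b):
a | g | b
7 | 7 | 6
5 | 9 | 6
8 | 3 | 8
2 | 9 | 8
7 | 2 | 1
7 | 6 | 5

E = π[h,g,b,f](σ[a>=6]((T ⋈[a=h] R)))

σ filters on a, owned by the left side.
E' = π[h,g,b,f]((σ[a>=6](T) ⋈[a=h] R))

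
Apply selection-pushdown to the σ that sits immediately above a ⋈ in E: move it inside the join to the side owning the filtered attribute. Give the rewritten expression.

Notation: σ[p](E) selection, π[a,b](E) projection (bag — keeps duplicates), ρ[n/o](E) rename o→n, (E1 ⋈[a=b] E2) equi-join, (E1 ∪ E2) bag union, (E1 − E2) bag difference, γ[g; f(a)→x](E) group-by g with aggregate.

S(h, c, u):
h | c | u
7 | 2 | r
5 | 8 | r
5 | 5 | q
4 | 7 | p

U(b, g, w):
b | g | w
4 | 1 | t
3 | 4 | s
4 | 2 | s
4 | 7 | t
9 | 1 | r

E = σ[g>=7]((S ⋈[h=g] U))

σ filters on g, owned by the right side.
E' = (S ⋈[h=g] σ[g>=7](U))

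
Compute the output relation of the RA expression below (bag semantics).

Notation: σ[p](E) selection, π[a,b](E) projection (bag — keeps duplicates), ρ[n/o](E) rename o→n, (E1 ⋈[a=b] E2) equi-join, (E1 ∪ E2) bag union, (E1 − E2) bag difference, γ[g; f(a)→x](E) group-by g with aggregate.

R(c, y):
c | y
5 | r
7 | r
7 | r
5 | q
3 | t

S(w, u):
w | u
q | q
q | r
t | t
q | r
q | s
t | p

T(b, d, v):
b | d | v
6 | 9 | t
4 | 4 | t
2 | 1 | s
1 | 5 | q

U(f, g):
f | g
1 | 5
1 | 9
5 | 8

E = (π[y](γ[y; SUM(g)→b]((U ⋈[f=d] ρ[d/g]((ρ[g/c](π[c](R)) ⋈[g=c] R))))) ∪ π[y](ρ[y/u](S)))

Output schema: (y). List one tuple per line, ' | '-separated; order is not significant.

Subexpression sizes:
  U → 3
  R → 5
  π[c](R) → 5
  ρ[g/c](π[c](R)) → 5
  R → 5
  (ρ[g/c](π[c](R)) ⋈[g=c] R) → 9
  ρ[d/g]((ρ[g/c](π[c](R)) ⋈[g=c] R)) → 9
  (U ⋈[f=d] ρ[d/g]((ρ[g/c](π[c](R)) ⋈[g=c] R))) → 4
  γ[y; SUM(g)→b]((U ⋈[f=d] ρ[d/g]((ρ[g/c](π[c](R)) ⋈[g=c] R)))) → 2
  π[y](γ[y; SUM(g)→b]((U ⋈[f=d] ρ[d/g]((ρ[g/c](π[c](R)) ⋈[g=c] R))))) → 2
  S → 6
  ρ[y/u](S) → 6
  π[y](ρ[y/u](S)) → 6
  (π[y](γ[y; SUM(g)→b]((U ⋈[f=d] ρ[d/g]((ρ[g/c](π[c](R)) ⋈[g=c] R))))) ∪ π[y](ρ[y/u](S))) → 8

== RESULT ==
y
p
q
q
r
r
r
s
t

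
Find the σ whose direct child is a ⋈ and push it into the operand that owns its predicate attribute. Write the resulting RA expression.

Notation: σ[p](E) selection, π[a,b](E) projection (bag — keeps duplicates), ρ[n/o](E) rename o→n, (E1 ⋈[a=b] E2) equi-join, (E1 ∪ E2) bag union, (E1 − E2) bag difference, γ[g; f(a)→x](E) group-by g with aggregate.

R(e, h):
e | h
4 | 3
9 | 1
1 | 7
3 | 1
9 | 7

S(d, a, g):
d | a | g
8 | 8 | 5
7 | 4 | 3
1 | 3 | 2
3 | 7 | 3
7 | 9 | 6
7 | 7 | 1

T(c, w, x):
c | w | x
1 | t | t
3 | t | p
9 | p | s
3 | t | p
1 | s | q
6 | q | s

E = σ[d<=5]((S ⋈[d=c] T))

σ filters on d, owned by the left side.
E' = (σ[d<=5](S) ⋈[d=c] T)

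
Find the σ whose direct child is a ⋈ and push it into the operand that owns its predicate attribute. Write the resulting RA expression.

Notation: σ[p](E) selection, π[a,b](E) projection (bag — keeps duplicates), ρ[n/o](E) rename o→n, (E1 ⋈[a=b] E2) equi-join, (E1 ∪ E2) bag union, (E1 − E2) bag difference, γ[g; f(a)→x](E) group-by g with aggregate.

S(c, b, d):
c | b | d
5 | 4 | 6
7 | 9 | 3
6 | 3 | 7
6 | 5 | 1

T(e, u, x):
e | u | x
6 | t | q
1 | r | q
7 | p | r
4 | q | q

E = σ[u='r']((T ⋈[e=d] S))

σ filters on u, owned by the left side.
E' = (σ[u='r'](T) ⋈[e=d] S)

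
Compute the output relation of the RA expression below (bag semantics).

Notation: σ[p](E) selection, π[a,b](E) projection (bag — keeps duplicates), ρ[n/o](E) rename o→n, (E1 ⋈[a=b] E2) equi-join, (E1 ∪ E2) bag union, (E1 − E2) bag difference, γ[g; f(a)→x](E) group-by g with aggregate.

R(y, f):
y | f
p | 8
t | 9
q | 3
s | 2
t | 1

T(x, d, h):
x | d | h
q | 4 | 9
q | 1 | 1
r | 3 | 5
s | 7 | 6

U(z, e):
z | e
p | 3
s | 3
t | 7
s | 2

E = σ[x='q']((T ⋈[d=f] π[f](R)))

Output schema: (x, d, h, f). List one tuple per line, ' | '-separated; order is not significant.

Stepwise |·|:
  T → 4
  R → 5
  π[f](R) → 5
  (T ⋈[d=f] π[f](R)) → 2
  σ[x='q']((T ⋈[d=f] π[f](R))) → 1

== RESULT ==
x | d | h | f
q | 1 | 1 | 1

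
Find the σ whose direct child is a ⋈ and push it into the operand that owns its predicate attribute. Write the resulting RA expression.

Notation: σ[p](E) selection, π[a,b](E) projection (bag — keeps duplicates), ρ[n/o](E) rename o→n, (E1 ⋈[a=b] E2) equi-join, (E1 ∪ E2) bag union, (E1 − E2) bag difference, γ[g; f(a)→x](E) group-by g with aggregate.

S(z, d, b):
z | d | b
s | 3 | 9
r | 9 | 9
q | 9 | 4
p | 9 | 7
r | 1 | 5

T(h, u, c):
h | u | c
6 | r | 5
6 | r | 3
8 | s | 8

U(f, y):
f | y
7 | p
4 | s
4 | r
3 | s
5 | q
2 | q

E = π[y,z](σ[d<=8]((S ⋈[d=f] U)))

σ filters on d, owned by the left side.
E' = π[y,z]((σ[d<=8](S) ⋈[d=f] U))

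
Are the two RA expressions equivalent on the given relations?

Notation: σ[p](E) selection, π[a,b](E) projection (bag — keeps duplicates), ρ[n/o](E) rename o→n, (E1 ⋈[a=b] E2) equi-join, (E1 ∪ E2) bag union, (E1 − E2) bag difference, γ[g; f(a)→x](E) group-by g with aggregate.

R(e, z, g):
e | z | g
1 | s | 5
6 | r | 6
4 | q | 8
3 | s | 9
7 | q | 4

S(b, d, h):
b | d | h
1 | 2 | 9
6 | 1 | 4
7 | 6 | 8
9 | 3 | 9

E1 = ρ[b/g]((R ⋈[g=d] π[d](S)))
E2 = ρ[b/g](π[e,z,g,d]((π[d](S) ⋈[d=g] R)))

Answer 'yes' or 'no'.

E1 row counts bottom-up:
  R → 5
  S → 4
  π[d](S) → 4
  (R ⋈[g=d] π[d](S)) → 1
  ρ[b/g]((R ⋈[g=d] π[d](S))) → 1
E2 row counts bottom-up:
  S → 4
  π[d](S) → 4
  R → 5
  (π[d](S) ⋈[d=g] R) → 1
  π[e,z,g,d]((π[d](S) ⋈[d=g] R)) → 1
  ρ[b/g](π[e,z,g,d]((π[d](S) ⋈[d=g] R))) → 1

E1 and E2 produce the same multiset:
e | z | b | d
6 | r | 6 | 6

yes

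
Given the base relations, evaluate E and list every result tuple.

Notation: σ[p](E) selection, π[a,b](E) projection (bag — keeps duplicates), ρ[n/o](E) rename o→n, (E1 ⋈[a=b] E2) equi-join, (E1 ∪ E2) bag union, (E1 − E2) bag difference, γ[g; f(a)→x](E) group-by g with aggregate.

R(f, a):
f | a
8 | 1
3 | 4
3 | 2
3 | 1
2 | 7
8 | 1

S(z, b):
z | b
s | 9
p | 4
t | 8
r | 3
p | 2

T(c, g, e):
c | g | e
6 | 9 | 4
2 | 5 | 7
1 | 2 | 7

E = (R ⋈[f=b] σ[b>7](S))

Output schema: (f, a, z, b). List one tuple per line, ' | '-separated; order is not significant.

Stepwise |·|:
  R → 6
  S → 5
  σ[b>7](S) → 2
  (R ⋈[f=b] σ[b>7](S)) → 2

== RESULT ==
f | a | z | b
8 | 1 | t | 8
8 | 1 | t | 8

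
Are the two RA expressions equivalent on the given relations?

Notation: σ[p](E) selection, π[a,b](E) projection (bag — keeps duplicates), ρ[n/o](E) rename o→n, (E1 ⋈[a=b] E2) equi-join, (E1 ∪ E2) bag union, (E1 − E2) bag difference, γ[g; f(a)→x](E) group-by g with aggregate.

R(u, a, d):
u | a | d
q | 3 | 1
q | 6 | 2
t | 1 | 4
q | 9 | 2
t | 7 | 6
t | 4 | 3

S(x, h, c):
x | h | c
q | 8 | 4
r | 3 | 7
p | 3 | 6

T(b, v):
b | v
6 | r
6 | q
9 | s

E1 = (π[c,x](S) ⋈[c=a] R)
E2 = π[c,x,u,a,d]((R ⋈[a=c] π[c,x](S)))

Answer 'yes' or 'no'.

E1 row counts bottom-up:
  S → 3
  π[c,x](S) → 3
  R → 6
  (π[c,x](S) ⋈[c=a] R) → 3
E2 row counts bottom-up:
  R → 6
  S → 3
  π[c,x](S) → 3
  (R ⋈[a=c] π[c,x](S)) → 3
  π[c,x,u,a,d]((R ⋈[a=c] π[c,x](S))) → 3

E1 and E2 produce the same multiset:
c | x | u | a | d
4 | q | t | 4 | 3
6 | p | q | 6 | 2
7 | r | t | 7 | 6

yes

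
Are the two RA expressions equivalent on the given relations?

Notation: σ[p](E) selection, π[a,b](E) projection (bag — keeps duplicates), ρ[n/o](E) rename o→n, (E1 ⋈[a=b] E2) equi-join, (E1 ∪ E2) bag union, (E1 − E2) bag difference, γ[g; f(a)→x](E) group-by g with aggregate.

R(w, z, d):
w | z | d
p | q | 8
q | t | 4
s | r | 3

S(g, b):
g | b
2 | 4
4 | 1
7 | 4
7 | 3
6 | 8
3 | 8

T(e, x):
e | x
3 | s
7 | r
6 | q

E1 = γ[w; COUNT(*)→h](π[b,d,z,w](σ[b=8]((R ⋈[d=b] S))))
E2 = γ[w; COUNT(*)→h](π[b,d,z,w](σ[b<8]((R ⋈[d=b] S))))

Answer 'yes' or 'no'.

E1 per-node cardinality:
  R → 3
  S → 6
  (R ⋈[d=b] S) → 5
  σ[b=8]((R ⋈[d=b] S)) → 2
  π[b,d,z,w](σ[b=8]((R ⋈[d=b] S))) → 2
  γ[w; COUNT(*)→h](π[b,d,z,w](σ[b=8]((R ⋈[d=b] S)))) → 1
E2 per-node cardinality:
  R → 3
  S → 6
  (R ⋈[d=b] S) → 5
  σ[b<8]((R ⋈[d=b] S)) → 3
  π[b,d,z,w](σ[b<8]((R ⋈[d=b] S))) → 3
  γ[w; COUNT(*)→h](π[b,d,z,w](σ[b<8]((R ⋈[d=b] S)))) → 2

E1 result:
w | h
p | 2
E2 result:
w | h
q | 2
s | 1
Witness: ('s', 1) appears 0× in E1 but 1× in E2.

no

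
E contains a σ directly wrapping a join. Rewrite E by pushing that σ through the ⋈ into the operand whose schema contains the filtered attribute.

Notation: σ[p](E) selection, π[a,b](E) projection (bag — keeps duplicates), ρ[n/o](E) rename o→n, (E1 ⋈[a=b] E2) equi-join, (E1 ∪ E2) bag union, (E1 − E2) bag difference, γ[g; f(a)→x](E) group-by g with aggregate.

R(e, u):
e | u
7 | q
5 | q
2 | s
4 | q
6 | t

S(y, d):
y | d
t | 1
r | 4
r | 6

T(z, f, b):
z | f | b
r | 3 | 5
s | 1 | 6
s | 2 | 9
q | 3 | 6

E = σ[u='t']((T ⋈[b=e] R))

σ filters on u, owned by the right side.
E' = (T ⋈[b=e] σ[u='t'](R))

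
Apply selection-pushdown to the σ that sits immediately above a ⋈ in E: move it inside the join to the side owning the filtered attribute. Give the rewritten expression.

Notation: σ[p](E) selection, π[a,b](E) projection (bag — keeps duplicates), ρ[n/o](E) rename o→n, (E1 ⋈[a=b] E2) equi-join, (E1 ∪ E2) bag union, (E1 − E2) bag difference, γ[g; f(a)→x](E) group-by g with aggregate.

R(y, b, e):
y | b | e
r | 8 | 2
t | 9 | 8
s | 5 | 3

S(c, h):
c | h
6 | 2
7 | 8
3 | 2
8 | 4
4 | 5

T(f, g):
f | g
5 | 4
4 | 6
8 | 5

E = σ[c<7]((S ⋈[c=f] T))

σ filters on c, owned by the left side.
E' = (σ[c<7](S) ⋈[c=f] T)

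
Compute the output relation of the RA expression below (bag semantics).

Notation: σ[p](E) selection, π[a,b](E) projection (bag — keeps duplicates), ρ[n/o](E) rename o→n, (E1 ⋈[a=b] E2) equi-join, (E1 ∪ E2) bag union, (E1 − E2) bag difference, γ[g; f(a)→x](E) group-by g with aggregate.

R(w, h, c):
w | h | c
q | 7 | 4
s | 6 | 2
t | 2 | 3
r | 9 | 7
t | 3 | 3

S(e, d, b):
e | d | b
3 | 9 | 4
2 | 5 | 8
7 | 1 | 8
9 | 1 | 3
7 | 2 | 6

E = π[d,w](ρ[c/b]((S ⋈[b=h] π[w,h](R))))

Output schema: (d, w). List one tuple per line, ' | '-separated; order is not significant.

Stepwise |·|:
  S → 5
  R → 5
  π[w,h](R) → 5
  (S ⋈[b=h] π[w,h](R)) → 2
  ρ[c/b]((S ⋈[b=h] π[w,h](R))) → 2
  π[d,w](ρ[c/b]((S ⋈[b=h] π[w,h](R)))) → 2

== RESULT ==
d | w
1 | t
2 | s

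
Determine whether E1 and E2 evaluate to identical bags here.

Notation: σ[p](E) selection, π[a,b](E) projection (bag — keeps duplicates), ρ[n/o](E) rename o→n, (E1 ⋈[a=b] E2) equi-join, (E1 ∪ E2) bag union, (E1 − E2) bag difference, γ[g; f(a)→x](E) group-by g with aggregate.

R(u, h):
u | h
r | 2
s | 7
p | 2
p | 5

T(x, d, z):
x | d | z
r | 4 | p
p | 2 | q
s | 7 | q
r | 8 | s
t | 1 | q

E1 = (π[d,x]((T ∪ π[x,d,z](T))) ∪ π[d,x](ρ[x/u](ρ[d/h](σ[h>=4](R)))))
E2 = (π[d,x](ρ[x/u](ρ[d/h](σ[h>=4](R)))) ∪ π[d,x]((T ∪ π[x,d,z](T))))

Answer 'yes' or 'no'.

E1 row counts bottom-up:
  T → 5
  T → 5
  π[x,d,z](T) → 5
  (T ∪ π[x,d,z](T)) → 10
  π[d,x]((T ∪ π[x,d,z](T))) → 10
  R → 4
  σ[h>=4](R) → 2
  ρ[d/h](σ[h>=4](R)) → 2
  ρ[x/u](ρ[d/h](σ[h>=4](R))) → 2
  π[d,x](ρ[x/u](ρ[d/h](σ[h>=4](R)))) → 2
  (π[d,x]((T ∪ π[x,d,z](T))) ∪ π[d,x](ρ[x/u](ρ[d/h](σ[h>=4](R))))) → 12
E2 row counts bottom-up:
  R → 4
  σ[h>=4](R) → 2
  ρ[d/h](σ[h>=4](R)) → 2
  ρ[x/u](ρ[d/h](σ[h>=4](R))) → 2
  π[d,x](ρ[x/u](ρ[d/h](σ[h>=4](R)))) → 2
  T → 5
  T → 5
  π[x,d,z](T) → 5
  (T ∪ π[x,d,z](T)) → 10
  π[d,x]((T ∪ π[x,d,z](T))) → 10
  (π[d,x](ρ[x/u](ρ[d/h](σ[h>=4](R)))) ∪ π[d,x]((T ∪ π[x,d,z](T)))) → 12

E1 and E2 produce the same multiset:
d | x
1 | t
1 | t
2 | p
2 | p
4 | r
4 | r
5 | p
7 | s
7 | s
7 | s
8 | r
8 | r

yes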